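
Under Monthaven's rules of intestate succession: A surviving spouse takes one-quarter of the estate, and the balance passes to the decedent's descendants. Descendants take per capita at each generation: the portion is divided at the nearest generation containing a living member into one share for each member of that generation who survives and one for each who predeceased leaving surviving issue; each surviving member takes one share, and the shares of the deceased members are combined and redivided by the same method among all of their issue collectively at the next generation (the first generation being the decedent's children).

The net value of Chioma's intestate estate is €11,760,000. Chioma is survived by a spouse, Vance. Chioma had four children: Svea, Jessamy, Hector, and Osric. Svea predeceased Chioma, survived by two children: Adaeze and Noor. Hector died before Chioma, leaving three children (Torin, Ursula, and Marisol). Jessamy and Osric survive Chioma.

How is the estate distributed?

Vance: €2,940,000; Adaeze: €882,000; Noor: €882,000; Jessamy: €2,205,000; Torin: €882,000; Ursula: €882,000; Marisol: €882,000; Osric: €2,205,000

Vance takes one-quarter of €11,760,000 = €2,940,000. The remaining €8,820,000 passes to the descendants.
The descendants' portion (€8,820,000) is divided at the children's generation into 4 shares of €2,205,000. Jessamy and Osric each take €2,205,000. The 2 shares of the deceased (Svea and Hector) are combined into a pool of €4,410,000.
That pool (€4,410,000) is divided at the grandchildren's generation equally among Adaeze, Noor, Torin, Ursula, and Marisol: €882,000 each.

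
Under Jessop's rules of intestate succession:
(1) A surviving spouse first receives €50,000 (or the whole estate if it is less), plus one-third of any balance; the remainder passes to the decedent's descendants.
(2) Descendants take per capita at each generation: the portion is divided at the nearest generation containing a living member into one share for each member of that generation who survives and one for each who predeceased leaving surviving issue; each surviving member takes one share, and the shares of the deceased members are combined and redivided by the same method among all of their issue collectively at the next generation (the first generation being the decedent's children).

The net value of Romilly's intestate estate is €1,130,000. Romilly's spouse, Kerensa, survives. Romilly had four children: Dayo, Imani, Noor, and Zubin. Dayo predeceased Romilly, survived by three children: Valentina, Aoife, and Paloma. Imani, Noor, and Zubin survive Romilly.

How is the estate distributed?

Kerensa: €410,000; Valentina: €60,000; Aoife: €60,000; Paloma: €60,000; Imani: €180,000; Noor: €180,000; Zubin: €180,000

Kerensa first takes €50,000, leaving a balance of €1,080,000. Kerensa then takes one-third of the balance (€360,000), for a total of €410,000. The remaining €720,000 passes to the descendants.
The descendants' portion (€720,000) is divided at the children's generation into 4 shares of €180,000. Imani, Noor, and Zubin each take €180,000. The remaining share for the deceased Dayo (€180,000) is carried to the next generation.
That pool (€180,000) is divided at the grandchildren's generation equally among Valentina, Aoife, and Paloma: €60,000 each.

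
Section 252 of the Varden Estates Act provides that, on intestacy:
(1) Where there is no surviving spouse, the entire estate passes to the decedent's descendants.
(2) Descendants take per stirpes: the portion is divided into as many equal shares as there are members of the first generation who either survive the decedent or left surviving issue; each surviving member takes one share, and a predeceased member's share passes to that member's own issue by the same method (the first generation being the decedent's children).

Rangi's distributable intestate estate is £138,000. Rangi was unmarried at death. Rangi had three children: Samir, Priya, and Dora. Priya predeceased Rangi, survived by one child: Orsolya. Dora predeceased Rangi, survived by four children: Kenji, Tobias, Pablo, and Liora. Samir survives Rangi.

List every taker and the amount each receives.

The entire £138,000 passes to the descendants.
That amount (£138,000) is divided into 3 shares of £46,000: Samir takes £46,000; Priya's £46,000 share passes to Priya's issue; Dora's £46,000 share passes to Dora's issue.
Priya's share (£46,000) passes entirely to Orsolya.
Dora's share (£46,000) is divided into 4 shares of £11,500: Kenji, Tobias, Pablo, and Liora each take £11,500.

Samir: £46,000; Orsolya: £46,000; Kenji: £11,500; Tobias: £11,500; Pablo: £11,500; Liora: £11,500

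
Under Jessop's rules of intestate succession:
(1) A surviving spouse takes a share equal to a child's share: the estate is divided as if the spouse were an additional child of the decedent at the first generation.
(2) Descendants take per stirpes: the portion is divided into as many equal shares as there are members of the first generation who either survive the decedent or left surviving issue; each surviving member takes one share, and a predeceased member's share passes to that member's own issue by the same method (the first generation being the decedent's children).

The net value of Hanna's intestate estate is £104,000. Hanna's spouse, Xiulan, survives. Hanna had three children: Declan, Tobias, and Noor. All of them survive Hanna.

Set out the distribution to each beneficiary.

The spouse counts as an additional share at the children's level, so there are 4 primary shares of £26,000. Xiulan takes one such share (£26,000).
The children's combined portion (£78,000) is divided into 3 shares of £26,000: Declan, Tobias, and Noor each take £26,000.

Xiulan: £26,000; Declan: £26,000; Tobias: £26,000; Noor: £26,000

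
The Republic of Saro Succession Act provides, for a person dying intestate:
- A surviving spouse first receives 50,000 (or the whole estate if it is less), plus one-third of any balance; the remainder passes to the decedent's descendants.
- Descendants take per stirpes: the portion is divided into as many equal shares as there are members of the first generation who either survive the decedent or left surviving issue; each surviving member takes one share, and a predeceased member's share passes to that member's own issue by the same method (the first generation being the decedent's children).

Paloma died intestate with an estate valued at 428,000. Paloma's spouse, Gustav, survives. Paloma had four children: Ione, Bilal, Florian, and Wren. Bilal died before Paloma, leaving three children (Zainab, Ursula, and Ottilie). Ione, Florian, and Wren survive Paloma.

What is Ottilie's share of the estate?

Gustav first takes 50,000, leaving a balance of 378,000. Gustav then takes one-third of the balance (126,000), for a total of 176,000. The remaining 252,000 passes to the descendants.
The descendants' portion (252,000) is divided into 4 shares of 63,000: Ione, Florian, and Wren each take 63,000; Bilal's 63,000 share passes to Bilal's issue.
Bilal's share (63,000) is divided into 3 shares of 21,000: Zainab, Ursula, and Ottilie each take 21,000.

Ottilie receives 21,000.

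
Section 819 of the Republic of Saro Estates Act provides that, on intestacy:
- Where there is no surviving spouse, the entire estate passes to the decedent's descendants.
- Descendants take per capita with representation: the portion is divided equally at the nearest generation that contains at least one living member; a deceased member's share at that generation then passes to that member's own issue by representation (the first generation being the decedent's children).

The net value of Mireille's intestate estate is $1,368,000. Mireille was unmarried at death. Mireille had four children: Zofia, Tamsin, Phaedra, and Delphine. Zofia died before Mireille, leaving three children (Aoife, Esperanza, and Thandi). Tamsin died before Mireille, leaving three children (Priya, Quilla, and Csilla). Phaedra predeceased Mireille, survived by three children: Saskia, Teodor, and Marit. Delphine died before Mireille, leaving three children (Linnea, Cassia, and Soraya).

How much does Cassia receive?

Cassia receives $114,000.

The entire $1,368,000 passes to the descendants.
No child survives, so the initial division is made at the grandchildren's generation.
That amount ($1,368,000) is divided into 12 shares of $114,000: Aoife, Esperanza, Thandi, Priya, Quilla, Csilla, Saskia, Teodor, Marit, Linnea, Cassia, and Soraya each take $114,000.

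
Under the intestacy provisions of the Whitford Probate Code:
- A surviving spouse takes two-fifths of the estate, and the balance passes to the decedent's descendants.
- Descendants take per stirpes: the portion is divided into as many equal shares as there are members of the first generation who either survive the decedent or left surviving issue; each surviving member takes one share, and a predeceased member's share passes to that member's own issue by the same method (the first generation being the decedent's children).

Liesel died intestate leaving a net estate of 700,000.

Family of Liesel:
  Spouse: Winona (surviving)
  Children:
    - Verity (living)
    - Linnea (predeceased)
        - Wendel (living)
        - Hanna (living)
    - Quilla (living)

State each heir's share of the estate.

Winona takes two-fifths of 700,000 = 280,000. The remaining 420,000 passes to the descendants.
The descendants' portion (420,000) is divided into 3 shares of 140,000: Verity and Quilla each take 140,000; Linnea's 140,000 share passes to Linnea's issue.
Linnea's share (140,000) is divided into 2 shares of 70,000: Wendel and Hanna each take 70,000.

Winona: 280,000; Verity: 140,000; Wendel: 70,000; Hanna: 70,000; Quilla: 140,000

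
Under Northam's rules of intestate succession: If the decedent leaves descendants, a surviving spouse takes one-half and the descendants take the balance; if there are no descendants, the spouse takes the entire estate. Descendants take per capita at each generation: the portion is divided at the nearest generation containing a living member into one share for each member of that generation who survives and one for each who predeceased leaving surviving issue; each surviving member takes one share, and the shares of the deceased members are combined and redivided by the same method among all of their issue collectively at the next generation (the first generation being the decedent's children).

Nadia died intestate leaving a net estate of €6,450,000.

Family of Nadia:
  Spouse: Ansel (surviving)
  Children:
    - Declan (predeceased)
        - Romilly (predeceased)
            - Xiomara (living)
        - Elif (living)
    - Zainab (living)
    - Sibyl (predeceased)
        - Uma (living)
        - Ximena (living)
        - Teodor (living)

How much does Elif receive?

Ansel takes one-half of €6,450,000 = €3,225,000. The remaining €3,225,000 passes to the descendants.
The descendants' portion (€3,225,000) is divided at the children's generation into 3 shares of €1,075,000. Zainab takes €1,075,000. The 2 shares of the deceased (Declan and Sibyl) are combined into a pool of €2,150,000.
That pool (€2,150,000) is divided at the grandchildren's generation into 5 shares of €430,000. Elif, Uma, Ximena, and Teodor each take €430,000. The remaining share for the deceased Romilly (€430,000) is carried to the next generation.
That pool (€430,000) passes entirely to Xiomara, the sole taker at the great-grandchildren's generation.

Elif receives €430,000.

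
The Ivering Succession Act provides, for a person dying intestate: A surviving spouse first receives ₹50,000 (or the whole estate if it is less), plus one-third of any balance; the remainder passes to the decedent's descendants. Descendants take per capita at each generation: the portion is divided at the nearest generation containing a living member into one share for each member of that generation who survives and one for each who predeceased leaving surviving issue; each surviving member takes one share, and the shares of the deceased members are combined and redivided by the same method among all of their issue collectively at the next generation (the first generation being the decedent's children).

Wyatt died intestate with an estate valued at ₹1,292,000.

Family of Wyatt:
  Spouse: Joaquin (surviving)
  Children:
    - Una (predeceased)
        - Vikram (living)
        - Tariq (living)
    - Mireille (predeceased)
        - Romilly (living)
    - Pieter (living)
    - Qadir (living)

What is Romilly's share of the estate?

Joaquin first takes ₹50,000, leaving a balance of ₹1,242,000. Joaquin then takes one-third of the balance (₹414,000), for a total of ₹464,000. The remaining ₹828,000 passes to the descendants.
The descendants' portion (₹828,000) is divided at the children's generation into 4 shares of ₹207,000. Pieter and Qadir each take ₹207,000. The 2 shares of the deceased (Una and Mireille) are combined into a pool of ₹414,000.
That pool (₹414,000) is divided at the grandchildren's generation equally among Vikram, Tariq, and Romilly: ₹138,000 each.

Romilly receives ₹138,000.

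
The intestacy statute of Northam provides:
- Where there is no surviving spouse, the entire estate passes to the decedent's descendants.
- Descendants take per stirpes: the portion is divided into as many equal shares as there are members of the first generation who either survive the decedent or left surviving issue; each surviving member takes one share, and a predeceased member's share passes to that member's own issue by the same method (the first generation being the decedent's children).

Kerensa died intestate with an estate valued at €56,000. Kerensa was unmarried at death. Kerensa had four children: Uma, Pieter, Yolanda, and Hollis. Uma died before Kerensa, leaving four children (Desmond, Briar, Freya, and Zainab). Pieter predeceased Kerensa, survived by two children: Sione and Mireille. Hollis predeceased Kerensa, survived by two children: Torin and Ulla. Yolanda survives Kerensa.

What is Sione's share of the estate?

Sione receives €7,000.

The entire €56,000 passes to the descendants.
That amount (€56,000) is divided into 4 shares of €14,000: Yolanda takes €14,000; Uma's €14,000 share passes to Uma's issue; Pieter's €14,000 share passes to Pieter's issue; Hollis's €14,000 share passes to Hollis's issue.
Uma's share (€14,000) is divided into 4 shares of €3,500: Desmond, Briar, Freya, and Zainab each take €3,500.
Pieter's share (€14,000) is divided into 2 shares of €7,000: Sione and Mireille each take €7,000.
Hollis's share (€14,000) is divided into 2 shares of €7,000: Torin and Ulla each take €7,000.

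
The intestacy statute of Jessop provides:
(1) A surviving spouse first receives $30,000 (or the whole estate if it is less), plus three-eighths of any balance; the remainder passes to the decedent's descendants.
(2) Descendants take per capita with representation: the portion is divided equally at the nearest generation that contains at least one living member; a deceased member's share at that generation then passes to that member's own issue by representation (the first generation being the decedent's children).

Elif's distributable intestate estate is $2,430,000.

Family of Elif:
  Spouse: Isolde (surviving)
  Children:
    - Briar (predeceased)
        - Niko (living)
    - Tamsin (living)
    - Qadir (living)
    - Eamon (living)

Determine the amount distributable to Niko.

Niko receives $375,000.

Isolde first takes $30,000, leaving a balance of $2,400,000. Isolde then takes three-eighths of the balance ($900,000), for a total of $930,000. The remaining $1,500,000 passes to the descendants.
The descendants' portion ($1,500,000) is divided into 4 shares of $375,000: Tamsin, Qadir, and Eamon each take $375,000; Briar's $375,000 share passes to Briar's issue.
Briar's share ($375,000) passes entirely to Niko.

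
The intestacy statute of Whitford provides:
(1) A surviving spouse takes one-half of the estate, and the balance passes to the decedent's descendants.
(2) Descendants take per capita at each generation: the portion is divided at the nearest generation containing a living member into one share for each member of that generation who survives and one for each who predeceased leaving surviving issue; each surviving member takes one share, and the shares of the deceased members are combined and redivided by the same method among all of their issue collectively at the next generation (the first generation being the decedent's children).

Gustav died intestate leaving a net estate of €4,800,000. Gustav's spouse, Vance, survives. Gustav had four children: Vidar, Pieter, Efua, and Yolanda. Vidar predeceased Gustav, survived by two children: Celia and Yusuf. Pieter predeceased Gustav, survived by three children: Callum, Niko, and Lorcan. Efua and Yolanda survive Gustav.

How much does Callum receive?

Vance takes one-half of €4,800,000 = €2,400,000. The remaining €2,400,000 passes to the descendants.
The descendants' portion (€2,400,000) is divided at the children's generation into 4 shares of €600,000. Efua and Yolanda each take €600,000. The 2 shares of the deceased (Vidar and Pieter) are combined into a pool of €1,200,000.
That pool (€1,200,000) is divided at the grandchildren's generation equally among Celia, Yusuf, Callum, Niko, and Lorcan: €240,000 each.

Callum receives €240,000.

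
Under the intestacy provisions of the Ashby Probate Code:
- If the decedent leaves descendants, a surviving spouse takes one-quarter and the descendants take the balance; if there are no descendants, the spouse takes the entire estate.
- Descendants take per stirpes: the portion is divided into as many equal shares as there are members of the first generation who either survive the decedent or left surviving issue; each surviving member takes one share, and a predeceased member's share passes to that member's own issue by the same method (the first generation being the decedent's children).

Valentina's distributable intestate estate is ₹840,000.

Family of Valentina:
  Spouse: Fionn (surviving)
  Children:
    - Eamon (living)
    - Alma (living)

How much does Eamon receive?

Fionn takes one-quarter of ₹840,000 = ₹210,000. The remaining ₹630,000 passes to the descendants.
The descendants' portion (₹630,000) is divided into 2 shares of ₹315,000: Eamon and Alma each take ₹315,000.

Eamon receives ₹315,000.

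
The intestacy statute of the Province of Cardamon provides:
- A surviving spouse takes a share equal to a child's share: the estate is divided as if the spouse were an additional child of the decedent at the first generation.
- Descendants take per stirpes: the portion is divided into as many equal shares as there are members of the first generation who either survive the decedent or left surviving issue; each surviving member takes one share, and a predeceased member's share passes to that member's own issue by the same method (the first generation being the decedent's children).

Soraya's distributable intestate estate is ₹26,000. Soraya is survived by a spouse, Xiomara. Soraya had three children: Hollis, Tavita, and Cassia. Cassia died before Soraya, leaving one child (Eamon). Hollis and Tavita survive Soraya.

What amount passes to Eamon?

Eamon receives ₹6,500.

The spouse counts as an additional share at the children's level, so there are 4 primary shares of ₹6,500. Xiomara takes one such share (₹6,500).
The children's combined portion (₹19,500) is divided into 3 shares of ₹6,500: Hollis and Tavita each take ₹6,500; Cassia's ₹6,500 share passes to Cassia's issue.
Cassia's share (₹6,500) passes entirely to Eamon.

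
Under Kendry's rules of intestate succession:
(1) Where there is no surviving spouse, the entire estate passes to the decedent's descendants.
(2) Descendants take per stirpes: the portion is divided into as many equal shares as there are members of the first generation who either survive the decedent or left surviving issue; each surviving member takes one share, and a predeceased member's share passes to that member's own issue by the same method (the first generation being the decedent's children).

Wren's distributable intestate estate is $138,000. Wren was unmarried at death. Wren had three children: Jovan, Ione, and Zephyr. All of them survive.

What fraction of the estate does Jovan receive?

The entire $138,000 passes to the descendants.
That amount ($138,000) is divided into 3 shares of $46,000: Jovan, Ione, and Zephyr each take $46,000.

Jovan receives 1/3 of the estate.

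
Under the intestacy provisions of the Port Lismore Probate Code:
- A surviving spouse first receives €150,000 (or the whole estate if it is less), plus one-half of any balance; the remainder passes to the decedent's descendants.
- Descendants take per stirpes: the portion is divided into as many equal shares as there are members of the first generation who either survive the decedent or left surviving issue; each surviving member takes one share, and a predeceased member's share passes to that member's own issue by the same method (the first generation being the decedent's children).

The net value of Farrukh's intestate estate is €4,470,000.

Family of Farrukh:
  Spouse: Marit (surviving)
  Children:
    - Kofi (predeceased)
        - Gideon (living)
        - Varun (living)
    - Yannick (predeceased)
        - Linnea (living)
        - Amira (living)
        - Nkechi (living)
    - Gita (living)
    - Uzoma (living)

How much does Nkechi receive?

Marit first takes €150,000, leaving a balance of €4,320,000. Marit then takes one-half of the balance (€2,160,000), for a total of €2,310,000. The remaining €2,160,000 passes to the descendants.
The descendants' portion (€2,160,000) is divided into 4 shares of €540,000: Gita and Uzoma each take €540,000; Kofi's €540,000 share passes to Kofi's issue; Yannick's €540,000 share passes to Yannick's issue.
Kofi's share (€540,000) is divided into 2 shares of €270,000: Gideon and Varun each take €270,000.
Yannick's share (€540,000) is divided into 3 shares of €180,000: Linnea, Amira, and Nkechi each take €180,000.

Nkechi receives €180,000.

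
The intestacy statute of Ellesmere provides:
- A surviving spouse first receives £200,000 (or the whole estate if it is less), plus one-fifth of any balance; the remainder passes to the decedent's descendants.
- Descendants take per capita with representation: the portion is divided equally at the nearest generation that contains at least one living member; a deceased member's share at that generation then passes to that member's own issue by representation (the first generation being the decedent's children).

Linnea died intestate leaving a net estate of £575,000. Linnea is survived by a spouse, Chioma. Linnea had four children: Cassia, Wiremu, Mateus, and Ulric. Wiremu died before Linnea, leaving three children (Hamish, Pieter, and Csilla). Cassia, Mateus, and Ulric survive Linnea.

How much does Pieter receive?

Chioma first takes £200,000, leaving a balance of £375,000. Chioma then takes one-fifth of the balance (£75,000), for a total of £275,000. The remaining £300,000 passes to the descendants.
The descendants' portion (£300,000) is divided into 4 shares of £75,000: Cassia, Mateus, and Ulric each take £75,000; Wiremu's £75,000 share passes to Wiremu's issue.
Wiremu's share (£75,000) is divided into 3 shares of £25,000: Hamish, Pieter, and Csilla each take £25,000.

Pieter receives £25,000.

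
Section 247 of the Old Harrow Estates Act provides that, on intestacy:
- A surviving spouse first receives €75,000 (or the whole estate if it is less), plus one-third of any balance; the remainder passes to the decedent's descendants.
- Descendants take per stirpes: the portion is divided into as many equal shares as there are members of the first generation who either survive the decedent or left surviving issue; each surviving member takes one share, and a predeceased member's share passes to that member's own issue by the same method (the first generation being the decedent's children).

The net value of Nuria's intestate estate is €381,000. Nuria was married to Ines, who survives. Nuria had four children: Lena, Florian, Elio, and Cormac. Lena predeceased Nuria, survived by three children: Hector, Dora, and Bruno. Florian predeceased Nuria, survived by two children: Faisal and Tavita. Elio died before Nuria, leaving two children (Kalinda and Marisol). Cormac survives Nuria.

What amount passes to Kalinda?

Ines first takes €75,000, leaving a balance of €306,000. Ines then takes one-third of the balance (€102,000), for a total of €177,000. The remaining €204,000 passes to the descendants.
The descendants' portion (€204,000) is divided into 4 shares of €51,000: Cormac takes €51,000; Lena's €51,000 share passes to Lena's issue; Florian's €51,000 share passes to Florian's issue; Elio's €51,000 share passes to Elio's issue.
Lena's share (€51,000) is divided into 3 shares of €17,000: Hector, Dora, and Bruno each take €17,000.
Florian's share (€51,000) is divided into 2 shares of €25,500: Faisal and Tavita each take €25,500.
Elio's share (€51,000) is divided into 2 shares of €25,500: Kalinda and Marisol each take €25,500.

Kalinda receives €25,500.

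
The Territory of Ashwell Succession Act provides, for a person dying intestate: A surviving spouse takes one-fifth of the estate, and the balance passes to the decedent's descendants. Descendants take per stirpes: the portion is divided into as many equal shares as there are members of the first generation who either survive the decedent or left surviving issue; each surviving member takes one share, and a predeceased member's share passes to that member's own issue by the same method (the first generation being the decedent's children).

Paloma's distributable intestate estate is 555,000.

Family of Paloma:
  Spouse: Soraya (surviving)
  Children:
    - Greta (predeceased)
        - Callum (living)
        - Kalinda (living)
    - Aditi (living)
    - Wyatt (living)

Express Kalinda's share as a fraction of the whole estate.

Soraya takes one-fifth of 555,000 = 111,000. The remaining 444,000 passes to the descendants.
The descendants' portion (444,000) is divided into 3 shares of 148,000: Aditi and Wyatt each take 148,000; Greta's 148,000 share passes to Greta's issue.
Greta's share (148,000) is divided into 2 shares of 74,000: Callum and Kalinda each take 74,000.

Kalinda receives 2/15 of the estate.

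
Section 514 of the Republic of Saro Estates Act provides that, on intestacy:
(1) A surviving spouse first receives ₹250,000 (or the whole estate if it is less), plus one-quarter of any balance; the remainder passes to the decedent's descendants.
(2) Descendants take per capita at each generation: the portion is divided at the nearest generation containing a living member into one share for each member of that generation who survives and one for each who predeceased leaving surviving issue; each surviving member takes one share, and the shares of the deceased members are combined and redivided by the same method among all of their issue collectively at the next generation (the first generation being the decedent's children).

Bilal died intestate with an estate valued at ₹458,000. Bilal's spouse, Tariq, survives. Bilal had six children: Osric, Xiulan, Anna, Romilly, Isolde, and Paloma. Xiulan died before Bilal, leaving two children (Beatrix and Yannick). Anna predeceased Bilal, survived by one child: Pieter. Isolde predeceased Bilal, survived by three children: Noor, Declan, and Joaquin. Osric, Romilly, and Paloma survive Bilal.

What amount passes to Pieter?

Tariq first takes ₹250,000, leaving a balance of ₹208,000. Tariq then takes one-quarter of the balance (₹52,000), for a total of ₹302,000. The remaining ₹156,000 passes to the descendants.
The descendants' portion (₹156,000) is divided at the children's generation into 6 shares of ₹26,000. Osric, Romilly, and Paloma each take ₹26,000. The 3 shares of the deceased (Xiulan, Anna, and Isolde) are combined into a pool of ₹78,000.
That pool (₹78,000) is divided at the grandchildren's generation equally among Beatrix, Yannick, Pieter, Noor, Declan, and Joaquin: ₹13,000 each.

Pieter receives ₹13,000.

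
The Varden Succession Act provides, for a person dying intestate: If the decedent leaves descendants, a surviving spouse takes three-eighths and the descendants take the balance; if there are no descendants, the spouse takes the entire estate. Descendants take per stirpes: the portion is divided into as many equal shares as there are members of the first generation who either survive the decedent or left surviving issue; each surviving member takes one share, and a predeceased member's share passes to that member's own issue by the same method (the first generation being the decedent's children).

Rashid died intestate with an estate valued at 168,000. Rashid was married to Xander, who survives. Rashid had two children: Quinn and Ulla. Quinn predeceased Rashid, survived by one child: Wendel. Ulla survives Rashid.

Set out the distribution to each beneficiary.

Xander: 63,000; Wendel: 52,500; Ulla: 52,500

Xander takes three-eighths of 168,000 = 63,000. The remaining 105,000 passes to the descendants.
The descendants' portion (105,000) is divided into 2 shares of 52,500: Ulla takes 52,500; Quinn's 52,500 share passes to Quinn's issue.
Quinn's share (52,500) passes entirely to Wendel.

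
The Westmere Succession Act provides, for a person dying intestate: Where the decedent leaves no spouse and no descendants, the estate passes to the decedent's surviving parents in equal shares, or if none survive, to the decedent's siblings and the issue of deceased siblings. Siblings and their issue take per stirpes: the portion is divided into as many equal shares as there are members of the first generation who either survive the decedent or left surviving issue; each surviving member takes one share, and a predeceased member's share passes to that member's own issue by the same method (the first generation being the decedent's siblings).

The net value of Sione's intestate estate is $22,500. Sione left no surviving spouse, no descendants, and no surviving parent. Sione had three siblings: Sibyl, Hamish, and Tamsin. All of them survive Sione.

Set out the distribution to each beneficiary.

Sibyl: $7,500; Hamish: $7,500; Tamsin: $7,500

The entire $22,500 passes to the siblings and their issue.
That amount ($22,500) is divided into 3 shares of $7,500: Sibyl, Hamish, and Tamsin each take $7,500.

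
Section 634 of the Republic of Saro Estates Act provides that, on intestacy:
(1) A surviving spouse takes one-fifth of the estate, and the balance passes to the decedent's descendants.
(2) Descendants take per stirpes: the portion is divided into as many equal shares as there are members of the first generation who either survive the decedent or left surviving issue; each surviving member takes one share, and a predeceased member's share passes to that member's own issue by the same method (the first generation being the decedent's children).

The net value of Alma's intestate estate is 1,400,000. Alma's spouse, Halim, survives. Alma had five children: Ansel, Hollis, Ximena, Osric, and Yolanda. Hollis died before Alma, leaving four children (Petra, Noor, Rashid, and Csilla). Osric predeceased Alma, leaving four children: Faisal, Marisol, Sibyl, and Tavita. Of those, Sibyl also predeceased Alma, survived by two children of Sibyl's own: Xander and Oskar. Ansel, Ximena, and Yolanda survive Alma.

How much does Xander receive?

Halim takes one-fifth of 1,400,000 = 280,000. The remaining 1,120,000 passes to the descendants.
The descendants' portion (1,120,000) is divided into 5 shares of 224,000: Ansel, Ximena, and Yolanda each take 224,000; Hollis's 224,000 share passes to Hollis's issue; Osric's 224,000 share passes to Osric's issue.
Hollis's share (224,000) is divided into 4 shares of 56,000: Petra, Noor, Rashid, and Csilla each take 56,000.
Osric's share (224,000) is divided into 4 shares of 56,000: Faisal, Marisol, and Tavita each take 56,000; Sibyl's 56,000 share passes to Sibyl's issue.
Sibyl's share (56,000) is divided into 2 shares of 28,000: Xander and Oskar each take 28,000.

Xander receives 28,000.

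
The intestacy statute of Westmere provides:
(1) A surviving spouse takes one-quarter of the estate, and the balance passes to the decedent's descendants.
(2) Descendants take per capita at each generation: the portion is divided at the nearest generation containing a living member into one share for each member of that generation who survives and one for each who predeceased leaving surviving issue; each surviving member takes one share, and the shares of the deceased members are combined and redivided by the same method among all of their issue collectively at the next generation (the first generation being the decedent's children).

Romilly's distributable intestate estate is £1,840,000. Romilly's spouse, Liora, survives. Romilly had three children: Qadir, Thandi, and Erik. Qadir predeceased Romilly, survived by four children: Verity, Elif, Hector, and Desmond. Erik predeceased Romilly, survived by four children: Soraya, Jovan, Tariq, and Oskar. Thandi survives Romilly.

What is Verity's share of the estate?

Liora takes one-quarter of £1,840,000 = £460,000. The remaining £1,380,000 passes to the descendants.
The descendants' portion (£1,380,000) is divided at the children's generation into 3 shares of £460,000. Thandi takes £460,000. The 2 shares of the deceased (Qadir and Erik) are combined into a pool of £920,000.
That pool (£920,000) is divided at the grandchildren's generation equally among Verity, Elif, Hector, Desmond, Soraya, Jovan, Tariq, and Oskar: £115,000 each.

Verity receives £115,000.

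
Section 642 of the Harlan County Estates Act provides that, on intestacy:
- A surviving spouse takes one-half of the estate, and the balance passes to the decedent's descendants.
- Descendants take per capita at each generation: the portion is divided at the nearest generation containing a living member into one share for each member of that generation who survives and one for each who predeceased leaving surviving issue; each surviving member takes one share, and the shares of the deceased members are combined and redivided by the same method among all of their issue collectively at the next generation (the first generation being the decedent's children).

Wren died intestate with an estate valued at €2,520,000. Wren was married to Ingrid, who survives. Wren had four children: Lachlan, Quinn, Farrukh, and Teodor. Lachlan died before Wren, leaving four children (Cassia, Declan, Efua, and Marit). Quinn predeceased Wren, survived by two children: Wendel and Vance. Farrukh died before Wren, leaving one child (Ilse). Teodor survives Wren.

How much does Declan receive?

Ingrid takes one-half of €2,520,000 = €1,260,000. The remaining €1,260,000 passes to the descendants.
The descendants' portion (€1,260,000) is divided at the children's generation into 4 shares of €315,000. Teodor takes €315,000. The 3 shares of the deceased (Lachlan, Quinn, and Farrukh) are combined into a pool of €945,000.
That pool (€945,000) is divided at the grandchildren's generation equally among Cassia, Declan, Efua, Marit, Wendel, Vance, and Ilse: €135,000 each.

Declan receives €135,000.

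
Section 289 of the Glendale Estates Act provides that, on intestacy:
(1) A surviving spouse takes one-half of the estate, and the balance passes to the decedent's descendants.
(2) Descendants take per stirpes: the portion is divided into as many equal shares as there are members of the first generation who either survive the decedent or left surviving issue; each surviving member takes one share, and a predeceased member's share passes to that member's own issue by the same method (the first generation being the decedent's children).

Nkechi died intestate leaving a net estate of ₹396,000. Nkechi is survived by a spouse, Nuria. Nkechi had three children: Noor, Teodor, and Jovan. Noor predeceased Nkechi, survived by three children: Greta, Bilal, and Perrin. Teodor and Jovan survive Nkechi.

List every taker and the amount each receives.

Nuria: ₹198,000; Greta: ₹22,000; Bilal: ₹22,000; Perrin: ₹22,000; Teodor: ₹66,000; Jovan: ₹66,000

Nuria takes one-half of ₹396,000 = ₹198,000. The remaining ₹198,000 passes to the descendants.
The descendants' portion (₹198,000) is divided into 3 shares of ₹66,000: Teodor and Jovan each take ₹66,000; Noor's ₹66,000 share passes to Noor's issue.
Noor's share (₹66,000) is divided into 3 shares of ₹22,000: Greta, Bilal, and Perrin each take ₹22,000.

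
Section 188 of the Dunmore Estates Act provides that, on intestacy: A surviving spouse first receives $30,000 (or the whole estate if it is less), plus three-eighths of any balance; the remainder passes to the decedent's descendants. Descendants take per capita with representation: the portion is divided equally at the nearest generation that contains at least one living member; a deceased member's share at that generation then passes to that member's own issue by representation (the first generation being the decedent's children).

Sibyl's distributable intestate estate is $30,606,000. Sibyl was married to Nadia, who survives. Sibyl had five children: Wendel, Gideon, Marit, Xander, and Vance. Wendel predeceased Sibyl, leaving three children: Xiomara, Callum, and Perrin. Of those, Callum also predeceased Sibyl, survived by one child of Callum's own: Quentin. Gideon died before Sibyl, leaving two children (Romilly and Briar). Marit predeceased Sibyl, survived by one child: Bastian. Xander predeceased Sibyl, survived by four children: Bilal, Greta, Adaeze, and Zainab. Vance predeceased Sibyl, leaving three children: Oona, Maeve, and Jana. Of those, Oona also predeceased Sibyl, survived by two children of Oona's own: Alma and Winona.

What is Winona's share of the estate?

Nadia first takes $30,000, leaving a balance of $30,576,000. Nadia then takes three-eighths of the balance ($11,466,000), for a total of $11,496,000. The remaining $19,110,000 passes to the descendants.
No child survives, so the initial division is made at the grandchildren's generation.
The descendants' portion ($19,110,000) is divided into 13 shares of $1,470,000: Xiomara, Perrin, Romilly, Briar, Bastian, Bilal, Greta, Adaeze, Zainab, Maeve, and Jana each take $1,470,000; Callum's $1,470,000 share passes to Callum's issue; Oona's $1,470,000 share passes to Oona's issue.
Callum's share ($1,470,000) passes entirely to Quentin.
Oona's share ($1,470,000) is divided into 2 shares of $735,000: Alma and Winona each take $735,000.

Winona receives $735,000.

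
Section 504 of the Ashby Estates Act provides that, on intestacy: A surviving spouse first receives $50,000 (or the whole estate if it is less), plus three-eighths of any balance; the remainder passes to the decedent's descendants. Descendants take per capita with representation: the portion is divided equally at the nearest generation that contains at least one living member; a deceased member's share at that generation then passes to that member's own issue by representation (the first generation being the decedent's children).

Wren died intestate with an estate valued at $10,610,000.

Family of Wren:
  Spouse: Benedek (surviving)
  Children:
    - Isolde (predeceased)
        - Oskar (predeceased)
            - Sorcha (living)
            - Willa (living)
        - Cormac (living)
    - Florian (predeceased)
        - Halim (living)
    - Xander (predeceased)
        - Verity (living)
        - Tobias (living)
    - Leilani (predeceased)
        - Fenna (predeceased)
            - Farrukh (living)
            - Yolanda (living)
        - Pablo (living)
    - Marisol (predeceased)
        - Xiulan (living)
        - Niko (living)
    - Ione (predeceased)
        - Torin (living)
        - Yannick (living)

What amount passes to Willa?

Benedek first takes $50,000, leaving a balance of $10,560,000. Benedek then takes three-eighths of the balance ($3,960,000), for a total of $4,010,000. The remaining $6,600,000 passes to the descendants.
No child survives, so the initial division is made at the grandchildren's generation.
The descendants' portion ($6,600,000) is divided into 11 shares of $600,000: Cormac, Halim, Verity, Tobias, Pablo, Xiulan, Niko, Torin, and Yannick each take $600,000; Oskar's $600,000 share passes to Oskar's issue; Fenna's $600,000 share passes to Fenna's issue.
Oskar's share ($600,000) is divided into 2 shares of $300,000: Sorcha and Willa each take $300,000.
Fenna's share ($600,000) is divided into 2 shares of $300,000: Farrukh and Yolanda each take $300,000.

Willa receives $300,000.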